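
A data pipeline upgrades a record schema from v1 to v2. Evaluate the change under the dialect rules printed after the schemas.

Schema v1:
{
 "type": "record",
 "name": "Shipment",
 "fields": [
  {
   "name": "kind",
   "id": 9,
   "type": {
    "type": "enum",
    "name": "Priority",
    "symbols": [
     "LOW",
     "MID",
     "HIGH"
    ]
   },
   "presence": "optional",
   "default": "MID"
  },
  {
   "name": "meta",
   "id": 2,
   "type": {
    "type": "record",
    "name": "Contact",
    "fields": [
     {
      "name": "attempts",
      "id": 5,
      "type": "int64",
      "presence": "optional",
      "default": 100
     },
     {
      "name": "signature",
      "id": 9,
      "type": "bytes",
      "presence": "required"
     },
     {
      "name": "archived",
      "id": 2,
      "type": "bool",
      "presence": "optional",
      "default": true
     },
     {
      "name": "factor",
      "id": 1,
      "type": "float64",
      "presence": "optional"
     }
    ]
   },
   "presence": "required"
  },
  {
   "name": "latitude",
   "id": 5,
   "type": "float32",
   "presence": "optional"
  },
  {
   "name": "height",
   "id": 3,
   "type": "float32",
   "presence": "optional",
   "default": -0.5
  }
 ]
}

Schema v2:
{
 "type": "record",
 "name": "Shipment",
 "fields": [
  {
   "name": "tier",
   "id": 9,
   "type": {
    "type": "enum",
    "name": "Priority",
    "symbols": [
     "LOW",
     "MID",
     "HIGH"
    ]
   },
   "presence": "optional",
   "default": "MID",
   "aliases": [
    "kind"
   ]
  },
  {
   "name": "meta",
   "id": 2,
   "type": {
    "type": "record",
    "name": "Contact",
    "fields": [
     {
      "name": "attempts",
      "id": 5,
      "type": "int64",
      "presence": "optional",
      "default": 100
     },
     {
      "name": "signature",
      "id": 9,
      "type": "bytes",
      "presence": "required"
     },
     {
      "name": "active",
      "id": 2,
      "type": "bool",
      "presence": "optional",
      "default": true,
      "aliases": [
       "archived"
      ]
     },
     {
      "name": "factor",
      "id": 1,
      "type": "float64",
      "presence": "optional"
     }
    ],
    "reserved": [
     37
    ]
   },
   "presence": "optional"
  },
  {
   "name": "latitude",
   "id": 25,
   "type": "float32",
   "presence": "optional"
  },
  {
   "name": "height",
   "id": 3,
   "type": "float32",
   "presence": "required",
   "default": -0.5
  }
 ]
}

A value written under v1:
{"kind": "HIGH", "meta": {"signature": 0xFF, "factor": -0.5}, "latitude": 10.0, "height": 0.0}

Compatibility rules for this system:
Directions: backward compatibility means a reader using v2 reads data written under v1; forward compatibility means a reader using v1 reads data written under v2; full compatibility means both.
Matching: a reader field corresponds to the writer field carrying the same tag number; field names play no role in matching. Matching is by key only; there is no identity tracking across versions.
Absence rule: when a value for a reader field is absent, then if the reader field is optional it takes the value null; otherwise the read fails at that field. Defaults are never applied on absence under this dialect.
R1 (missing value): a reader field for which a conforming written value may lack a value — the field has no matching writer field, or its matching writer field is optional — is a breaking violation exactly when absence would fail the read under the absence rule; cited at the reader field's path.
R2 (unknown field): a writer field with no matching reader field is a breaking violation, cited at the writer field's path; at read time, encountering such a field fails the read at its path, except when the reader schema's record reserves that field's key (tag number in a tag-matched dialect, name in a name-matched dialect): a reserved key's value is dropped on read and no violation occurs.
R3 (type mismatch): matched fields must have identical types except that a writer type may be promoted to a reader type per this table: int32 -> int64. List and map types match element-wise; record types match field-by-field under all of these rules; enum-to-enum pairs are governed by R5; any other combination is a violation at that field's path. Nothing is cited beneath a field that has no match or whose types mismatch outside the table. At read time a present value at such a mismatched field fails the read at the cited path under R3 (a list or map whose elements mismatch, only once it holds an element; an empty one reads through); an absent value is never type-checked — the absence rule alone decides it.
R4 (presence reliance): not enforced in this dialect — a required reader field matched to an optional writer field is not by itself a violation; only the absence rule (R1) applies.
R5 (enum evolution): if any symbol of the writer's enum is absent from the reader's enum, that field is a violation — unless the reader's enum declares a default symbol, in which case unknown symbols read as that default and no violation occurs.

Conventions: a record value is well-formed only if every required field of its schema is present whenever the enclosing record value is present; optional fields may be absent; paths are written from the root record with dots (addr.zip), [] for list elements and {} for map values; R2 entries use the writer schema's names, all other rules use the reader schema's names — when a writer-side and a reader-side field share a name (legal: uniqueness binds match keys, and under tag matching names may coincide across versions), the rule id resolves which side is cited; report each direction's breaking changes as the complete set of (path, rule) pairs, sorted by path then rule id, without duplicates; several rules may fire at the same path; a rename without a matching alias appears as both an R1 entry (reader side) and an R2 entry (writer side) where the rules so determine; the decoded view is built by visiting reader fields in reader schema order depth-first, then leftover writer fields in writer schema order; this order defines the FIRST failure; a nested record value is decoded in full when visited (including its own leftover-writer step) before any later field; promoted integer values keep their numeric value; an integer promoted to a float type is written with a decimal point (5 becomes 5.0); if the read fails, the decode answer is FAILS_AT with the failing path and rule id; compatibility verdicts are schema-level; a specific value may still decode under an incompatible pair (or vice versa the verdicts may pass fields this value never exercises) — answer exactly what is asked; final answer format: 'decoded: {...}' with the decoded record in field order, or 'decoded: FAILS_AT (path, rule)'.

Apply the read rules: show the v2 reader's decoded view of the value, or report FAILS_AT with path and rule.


the writer's type comes first in each Shipment pair
decode (reader v2):
  tier := "HIGH" (from writer kind)
  meta.attempts := null (not supplied -> null)
  meta.signature := 0xFF
  meta.active := null (not supplied -> null)
  meta.factor := -0.5
  latitude := null (not supplied -> null)
  height := 0.0
  read fails at latitude under R2 (unknown field)
  => FAILS_AT (latitude, R2)
remaining Shipment differences; none change what is asked:
  field meta in record Shipment: required changed to optional -> shifts the Shipment verdicts, not this decode
  field height in record Shipment: optional changed to required -> shifts the Shipment verdicts, not this decode
  renamed field kind to tier in record Shipment (alias kind declared on the renamed field) -> triggers nothing under the printed rules; the Shipment answer is the same either way
  renamed field archived to active in record Contact (alias archived declared on the renamed field) -> triggers nothing under the printed rules; the Shipment answer is the same either way

decoded: FAILS_AT (latitude, R2)


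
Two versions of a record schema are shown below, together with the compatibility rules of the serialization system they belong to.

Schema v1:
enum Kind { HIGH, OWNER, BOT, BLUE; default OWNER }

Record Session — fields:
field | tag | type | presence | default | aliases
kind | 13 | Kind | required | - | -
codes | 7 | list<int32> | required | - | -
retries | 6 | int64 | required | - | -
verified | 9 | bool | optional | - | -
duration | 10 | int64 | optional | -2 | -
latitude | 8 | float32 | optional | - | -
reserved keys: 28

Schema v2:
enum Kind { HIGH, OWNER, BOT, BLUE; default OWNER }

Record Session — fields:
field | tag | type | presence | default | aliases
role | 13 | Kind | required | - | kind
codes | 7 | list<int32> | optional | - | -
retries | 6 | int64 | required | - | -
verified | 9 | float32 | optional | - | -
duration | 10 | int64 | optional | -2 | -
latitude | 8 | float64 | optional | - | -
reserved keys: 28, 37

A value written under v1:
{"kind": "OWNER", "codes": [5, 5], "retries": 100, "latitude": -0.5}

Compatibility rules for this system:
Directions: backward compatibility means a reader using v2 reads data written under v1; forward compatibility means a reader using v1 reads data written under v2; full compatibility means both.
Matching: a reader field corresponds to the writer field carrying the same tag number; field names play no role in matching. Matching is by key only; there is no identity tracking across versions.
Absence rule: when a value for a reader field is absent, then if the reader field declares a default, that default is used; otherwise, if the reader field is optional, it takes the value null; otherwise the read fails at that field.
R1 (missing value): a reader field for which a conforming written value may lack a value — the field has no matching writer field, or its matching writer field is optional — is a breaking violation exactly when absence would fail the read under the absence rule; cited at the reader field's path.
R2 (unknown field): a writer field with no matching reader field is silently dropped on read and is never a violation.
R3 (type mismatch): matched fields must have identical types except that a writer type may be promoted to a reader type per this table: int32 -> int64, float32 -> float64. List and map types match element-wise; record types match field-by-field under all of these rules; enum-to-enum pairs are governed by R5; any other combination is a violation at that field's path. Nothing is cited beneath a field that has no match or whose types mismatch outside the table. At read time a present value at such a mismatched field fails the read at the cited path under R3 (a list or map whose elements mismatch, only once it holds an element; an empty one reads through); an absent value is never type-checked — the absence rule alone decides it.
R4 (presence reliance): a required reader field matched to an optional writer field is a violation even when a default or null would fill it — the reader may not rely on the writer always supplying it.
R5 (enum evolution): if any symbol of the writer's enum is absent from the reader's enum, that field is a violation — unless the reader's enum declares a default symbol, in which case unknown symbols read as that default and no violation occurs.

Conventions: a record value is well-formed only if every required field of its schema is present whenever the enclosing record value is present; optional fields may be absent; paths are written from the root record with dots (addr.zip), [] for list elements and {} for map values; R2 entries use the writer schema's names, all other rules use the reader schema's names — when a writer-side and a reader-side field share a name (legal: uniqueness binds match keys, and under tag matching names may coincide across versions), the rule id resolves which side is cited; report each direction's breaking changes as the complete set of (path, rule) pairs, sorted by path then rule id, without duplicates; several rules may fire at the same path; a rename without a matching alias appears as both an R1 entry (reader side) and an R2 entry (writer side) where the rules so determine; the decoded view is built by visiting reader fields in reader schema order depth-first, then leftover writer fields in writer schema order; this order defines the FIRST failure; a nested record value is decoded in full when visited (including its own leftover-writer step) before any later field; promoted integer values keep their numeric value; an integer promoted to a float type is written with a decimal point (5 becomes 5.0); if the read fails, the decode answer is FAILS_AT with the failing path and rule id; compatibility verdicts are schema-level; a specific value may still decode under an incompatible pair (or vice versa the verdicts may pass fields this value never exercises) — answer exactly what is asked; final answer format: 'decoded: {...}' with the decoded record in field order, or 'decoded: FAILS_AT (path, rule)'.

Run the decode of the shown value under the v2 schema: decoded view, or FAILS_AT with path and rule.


decoded: {"role": "OWNER", "codes": [5, 5], "retries": 100, "verified": null, "duration": -2, "latitude": -0.5}

arrows below run writer -> reader for Session
decode walk for Session under reader schema v2:
  role := "OWNER" (from writer kind)
  codes := [5, 5]
  retries := 100
  verified := null (missing; optional => null)
  duration := -2 (missing; default applied)
  latitude := -0.5 (float32 -> float64)
  => decoded: {"role": "OWNER", "codes": [5, 5], "retries": 100, "verified": null, "duration": -2, "latitude": -0.5}
the rest of the Session diff is inert for this question:
  field codes in record Session: required changed to optional -> a verdict-level change on Session — the shown value reads the same
  field latitude in record Session: type float32 changed to float64 -> a verdict-level change on Session — the shown value reads the same
  field verified in record Session: type bool changed to float32 -> a verdict-level change on Session — the shown value reads the same


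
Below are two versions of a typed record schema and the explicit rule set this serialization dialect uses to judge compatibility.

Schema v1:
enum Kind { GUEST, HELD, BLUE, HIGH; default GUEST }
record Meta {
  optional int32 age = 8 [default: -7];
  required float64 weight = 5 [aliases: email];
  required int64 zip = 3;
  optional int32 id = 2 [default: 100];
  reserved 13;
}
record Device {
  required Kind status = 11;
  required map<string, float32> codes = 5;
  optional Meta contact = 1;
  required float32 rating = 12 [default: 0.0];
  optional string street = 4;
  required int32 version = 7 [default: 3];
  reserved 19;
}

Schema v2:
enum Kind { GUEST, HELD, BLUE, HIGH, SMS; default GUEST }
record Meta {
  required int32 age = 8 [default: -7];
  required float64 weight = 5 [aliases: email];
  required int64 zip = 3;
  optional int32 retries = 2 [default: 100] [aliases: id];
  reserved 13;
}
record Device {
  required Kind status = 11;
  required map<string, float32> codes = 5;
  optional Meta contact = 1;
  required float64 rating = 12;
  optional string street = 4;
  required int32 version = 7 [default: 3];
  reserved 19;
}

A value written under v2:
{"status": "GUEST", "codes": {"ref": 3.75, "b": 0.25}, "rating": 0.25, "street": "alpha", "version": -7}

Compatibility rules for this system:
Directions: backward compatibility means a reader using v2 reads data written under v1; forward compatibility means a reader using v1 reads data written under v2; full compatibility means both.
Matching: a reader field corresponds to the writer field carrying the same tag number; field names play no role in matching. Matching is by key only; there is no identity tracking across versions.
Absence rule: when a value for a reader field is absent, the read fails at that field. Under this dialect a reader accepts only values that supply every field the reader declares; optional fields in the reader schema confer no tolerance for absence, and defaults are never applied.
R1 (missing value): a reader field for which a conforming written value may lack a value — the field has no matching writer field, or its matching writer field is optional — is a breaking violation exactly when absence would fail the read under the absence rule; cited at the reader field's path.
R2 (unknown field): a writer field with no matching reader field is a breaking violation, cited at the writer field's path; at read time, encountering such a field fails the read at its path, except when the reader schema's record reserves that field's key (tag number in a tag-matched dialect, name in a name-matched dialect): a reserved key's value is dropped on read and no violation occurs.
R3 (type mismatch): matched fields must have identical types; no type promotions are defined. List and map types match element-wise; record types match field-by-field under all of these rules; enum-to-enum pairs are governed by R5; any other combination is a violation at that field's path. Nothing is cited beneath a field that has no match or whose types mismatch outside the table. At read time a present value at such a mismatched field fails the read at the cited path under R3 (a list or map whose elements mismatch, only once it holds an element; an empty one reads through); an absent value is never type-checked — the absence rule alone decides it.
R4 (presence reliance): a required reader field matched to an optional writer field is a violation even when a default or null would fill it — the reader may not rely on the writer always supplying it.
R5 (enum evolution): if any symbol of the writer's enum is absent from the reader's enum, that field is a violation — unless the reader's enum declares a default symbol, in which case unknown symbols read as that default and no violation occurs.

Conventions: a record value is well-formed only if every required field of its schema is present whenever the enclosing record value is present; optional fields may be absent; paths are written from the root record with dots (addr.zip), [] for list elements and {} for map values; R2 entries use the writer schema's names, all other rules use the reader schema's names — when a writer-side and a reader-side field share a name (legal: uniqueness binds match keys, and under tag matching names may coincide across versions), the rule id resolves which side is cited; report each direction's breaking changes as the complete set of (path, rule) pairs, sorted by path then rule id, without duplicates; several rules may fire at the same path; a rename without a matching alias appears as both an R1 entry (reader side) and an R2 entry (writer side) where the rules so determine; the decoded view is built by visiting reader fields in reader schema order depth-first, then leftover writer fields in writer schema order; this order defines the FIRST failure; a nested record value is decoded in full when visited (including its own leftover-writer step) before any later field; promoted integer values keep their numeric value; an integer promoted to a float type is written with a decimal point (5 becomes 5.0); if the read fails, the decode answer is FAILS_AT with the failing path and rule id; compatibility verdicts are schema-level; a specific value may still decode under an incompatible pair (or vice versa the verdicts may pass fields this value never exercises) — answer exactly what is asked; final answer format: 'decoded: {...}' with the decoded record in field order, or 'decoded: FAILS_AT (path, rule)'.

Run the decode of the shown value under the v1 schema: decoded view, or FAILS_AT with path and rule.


decoded: FAILS_AT (contact, R1)

each type pair in Device: writer, then reader
migrating the Device value to v1:
  status := "GUEST"
  codes := {"ref": 3.75, "b": 0.25}
  read fails at contact under R1 (no fill)
  => FAILS_AT (contact, R1)
checking off the Device differences that do not matter here:
  renamed field id to retries in record Meta (alias id declared on the renamed field) -> schema-level compatibility only; this Device value's decode is unchanged
  field rating in record Device: type float32 changed to float64 (its default is dropped) -> schema-level compatibility only; this Device value's decode is unchanged
  field age in record Meta: optional changed to required -> schema-level compatibility only; this Device value's decode is unchanged
  enum Kind (field status in record Device): symbol SMS added -> inert under this dialect — no rule fires on Device and the result does not move


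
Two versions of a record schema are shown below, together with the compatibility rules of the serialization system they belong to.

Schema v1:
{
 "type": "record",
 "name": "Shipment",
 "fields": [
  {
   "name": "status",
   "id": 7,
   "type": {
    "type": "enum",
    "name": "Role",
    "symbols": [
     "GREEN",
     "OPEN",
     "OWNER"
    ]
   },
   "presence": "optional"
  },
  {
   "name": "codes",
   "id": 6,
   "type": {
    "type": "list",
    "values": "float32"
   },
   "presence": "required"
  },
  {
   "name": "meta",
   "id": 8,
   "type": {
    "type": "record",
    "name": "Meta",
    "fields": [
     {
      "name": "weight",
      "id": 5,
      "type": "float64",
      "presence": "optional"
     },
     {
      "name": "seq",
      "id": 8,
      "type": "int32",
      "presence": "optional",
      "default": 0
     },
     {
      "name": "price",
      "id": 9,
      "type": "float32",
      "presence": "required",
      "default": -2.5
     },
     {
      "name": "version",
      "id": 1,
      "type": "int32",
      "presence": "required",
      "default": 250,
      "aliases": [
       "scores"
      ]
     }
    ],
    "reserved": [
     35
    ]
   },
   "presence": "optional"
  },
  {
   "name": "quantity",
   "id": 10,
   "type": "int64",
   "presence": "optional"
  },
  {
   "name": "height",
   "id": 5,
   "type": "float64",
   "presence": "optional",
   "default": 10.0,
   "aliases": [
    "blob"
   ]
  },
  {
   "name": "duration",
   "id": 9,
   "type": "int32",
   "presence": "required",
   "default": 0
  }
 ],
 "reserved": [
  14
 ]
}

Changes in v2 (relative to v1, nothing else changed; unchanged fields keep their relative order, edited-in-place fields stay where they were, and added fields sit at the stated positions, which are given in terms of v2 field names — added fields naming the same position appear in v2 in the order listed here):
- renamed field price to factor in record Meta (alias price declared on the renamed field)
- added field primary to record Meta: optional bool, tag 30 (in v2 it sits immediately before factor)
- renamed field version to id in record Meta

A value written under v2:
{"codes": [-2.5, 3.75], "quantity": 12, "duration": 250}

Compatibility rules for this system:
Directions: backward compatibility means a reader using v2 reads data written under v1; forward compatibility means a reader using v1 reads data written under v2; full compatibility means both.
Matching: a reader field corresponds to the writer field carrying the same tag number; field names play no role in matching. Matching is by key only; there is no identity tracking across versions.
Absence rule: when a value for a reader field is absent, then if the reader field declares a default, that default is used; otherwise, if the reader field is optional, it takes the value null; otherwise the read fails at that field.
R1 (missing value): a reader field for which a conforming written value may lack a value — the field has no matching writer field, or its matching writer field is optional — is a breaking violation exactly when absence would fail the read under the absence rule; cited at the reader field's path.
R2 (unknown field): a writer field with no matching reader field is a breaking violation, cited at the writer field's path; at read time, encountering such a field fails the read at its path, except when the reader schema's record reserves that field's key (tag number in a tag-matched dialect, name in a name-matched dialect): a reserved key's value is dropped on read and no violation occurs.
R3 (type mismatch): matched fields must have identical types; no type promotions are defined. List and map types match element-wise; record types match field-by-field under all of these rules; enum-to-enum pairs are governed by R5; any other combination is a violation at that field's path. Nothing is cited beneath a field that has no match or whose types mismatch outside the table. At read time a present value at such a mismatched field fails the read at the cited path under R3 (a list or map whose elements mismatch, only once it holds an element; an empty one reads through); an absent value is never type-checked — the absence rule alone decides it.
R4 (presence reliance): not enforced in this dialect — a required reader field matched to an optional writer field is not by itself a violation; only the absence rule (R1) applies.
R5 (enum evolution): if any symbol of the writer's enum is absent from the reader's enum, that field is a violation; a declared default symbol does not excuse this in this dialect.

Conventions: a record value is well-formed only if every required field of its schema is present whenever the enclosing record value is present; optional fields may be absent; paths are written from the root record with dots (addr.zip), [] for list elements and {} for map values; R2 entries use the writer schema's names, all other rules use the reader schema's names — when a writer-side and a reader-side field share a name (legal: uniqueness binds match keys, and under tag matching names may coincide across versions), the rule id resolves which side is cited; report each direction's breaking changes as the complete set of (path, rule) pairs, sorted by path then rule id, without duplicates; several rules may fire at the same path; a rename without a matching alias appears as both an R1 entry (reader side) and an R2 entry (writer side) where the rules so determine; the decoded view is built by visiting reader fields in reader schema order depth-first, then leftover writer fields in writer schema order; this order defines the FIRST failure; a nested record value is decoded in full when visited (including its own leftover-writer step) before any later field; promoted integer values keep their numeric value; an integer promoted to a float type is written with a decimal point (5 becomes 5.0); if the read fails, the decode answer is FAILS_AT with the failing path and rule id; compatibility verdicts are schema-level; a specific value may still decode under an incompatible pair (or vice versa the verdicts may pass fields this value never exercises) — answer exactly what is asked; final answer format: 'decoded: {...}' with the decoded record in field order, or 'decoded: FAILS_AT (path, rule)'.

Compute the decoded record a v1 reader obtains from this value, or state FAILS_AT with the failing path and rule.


decoded: {"status": null, "codes": [-2.5, 3.75], "meta": null, "quantity": 12, "height": 10.0, "duration": 250}

each type pair in Shipment: writer, then reader
migrating the Shipment value to v1:
  status := null (not supplied -> null)
  codes := [-2.5, 3.75]
  meta := null (not supplied -> null)
  quantity := 12
  height := 10.0 (no value, default fills)
  duration := 250
  => decoded: {"status": null, "codes": [-2.5, 3.75], "meta": null, "quantity": 12, "height": 10.0, "duration": 250}
remaining Shipment differences; none change what is asked:
  renamed field price to factor in record Meta (alias price declared on the renamed field) -> inert under this dialect — no rule fires on Shipment and the result does not move
  added field primary to record Meta: optional bool, tag 30 (in v2 it sits immediately before factor) -> shifts the Shipment verdicts, not this decode
  renamed field version to id in record Meta -> inert under this dialect — no rule fires on Shipment and the result does not move


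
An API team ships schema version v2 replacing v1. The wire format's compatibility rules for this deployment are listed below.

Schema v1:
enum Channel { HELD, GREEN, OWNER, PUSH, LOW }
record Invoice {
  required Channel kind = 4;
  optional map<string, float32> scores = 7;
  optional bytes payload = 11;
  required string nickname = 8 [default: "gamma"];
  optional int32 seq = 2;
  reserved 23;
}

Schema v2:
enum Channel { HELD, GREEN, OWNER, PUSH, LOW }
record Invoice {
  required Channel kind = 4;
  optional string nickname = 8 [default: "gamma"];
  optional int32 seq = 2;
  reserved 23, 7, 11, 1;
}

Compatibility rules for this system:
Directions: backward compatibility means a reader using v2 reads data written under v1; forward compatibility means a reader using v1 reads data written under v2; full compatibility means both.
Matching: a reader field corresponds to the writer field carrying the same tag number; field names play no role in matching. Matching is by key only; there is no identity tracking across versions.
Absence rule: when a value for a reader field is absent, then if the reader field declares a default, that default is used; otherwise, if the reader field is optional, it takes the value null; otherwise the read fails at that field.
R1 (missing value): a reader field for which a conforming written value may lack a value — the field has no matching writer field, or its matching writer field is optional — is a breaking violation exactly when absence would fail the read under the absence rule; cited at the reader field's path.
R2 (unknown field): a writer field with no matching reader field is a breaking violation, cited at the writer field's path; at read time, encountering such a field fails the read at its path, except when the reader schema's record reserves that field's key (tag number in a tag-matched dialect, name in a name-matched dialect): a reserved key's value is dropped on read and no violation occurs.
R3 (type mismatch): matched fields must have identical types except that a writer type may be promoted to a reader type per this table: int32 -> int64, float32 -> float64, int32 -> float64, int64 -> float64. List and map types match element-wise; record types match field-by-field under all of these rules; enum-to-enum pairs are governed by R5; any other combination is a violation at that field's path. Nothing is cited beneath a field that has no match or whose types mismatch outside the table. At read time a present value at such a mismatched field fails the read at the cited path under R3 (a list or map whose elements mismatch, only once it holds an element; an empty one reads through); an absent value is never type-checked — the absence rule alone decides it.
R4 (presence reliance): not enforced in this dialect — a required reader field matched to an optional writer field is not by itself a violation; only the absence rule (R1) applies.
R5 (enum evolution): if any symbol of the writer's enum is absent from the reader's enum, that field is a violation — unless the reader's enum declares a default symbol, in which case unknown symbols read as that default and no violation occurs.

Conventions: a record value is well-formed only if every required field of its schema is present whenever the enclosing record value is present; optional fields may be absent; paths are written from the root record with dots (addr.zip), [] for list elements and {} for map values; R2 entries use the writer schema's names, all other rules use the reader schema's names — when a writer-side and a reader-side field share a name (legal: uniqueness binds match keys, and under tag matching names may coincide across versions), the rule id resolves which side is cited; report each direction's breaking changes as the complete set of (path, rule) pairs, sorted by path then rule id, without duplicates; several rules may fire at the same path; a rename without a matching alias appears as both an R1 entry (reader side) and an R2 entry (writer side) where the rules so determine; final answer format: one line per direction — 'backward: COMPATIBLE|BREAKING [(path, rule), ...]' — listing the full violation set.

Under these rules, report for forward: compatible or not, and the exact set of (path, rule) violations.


arrows below run writer -> reader for Invoice
forward for Invoice (reader v1, writer v2):
  writer required, Channel -> Channel: reader kind maps from writer kind
  scores: no writer-side match
  payload: no writer-side match
  writer optional, string -> string: reader nickname maps from writer nickname
  writer optional, int32 -> int32: reader seq maps from writer seq
  => forward: COMPATIBLE
remaining Invoice differences; none change what is asked:
  removed field scores from record Invoice (its key 7 joins the reserved list) -> no rule fires on it in Invoice's dialect; the asked verdict holds
  field nickname in record Invoice: required changed to optional -> no rule fires on it in Invoice's dialect; the asked verdict holds
  removed field payload from record Invoice (its key 11 joins the reserved list) -> no rule fires on it in Invoice's dialect; the asked verdict holds

forward: COMPATIBLE []


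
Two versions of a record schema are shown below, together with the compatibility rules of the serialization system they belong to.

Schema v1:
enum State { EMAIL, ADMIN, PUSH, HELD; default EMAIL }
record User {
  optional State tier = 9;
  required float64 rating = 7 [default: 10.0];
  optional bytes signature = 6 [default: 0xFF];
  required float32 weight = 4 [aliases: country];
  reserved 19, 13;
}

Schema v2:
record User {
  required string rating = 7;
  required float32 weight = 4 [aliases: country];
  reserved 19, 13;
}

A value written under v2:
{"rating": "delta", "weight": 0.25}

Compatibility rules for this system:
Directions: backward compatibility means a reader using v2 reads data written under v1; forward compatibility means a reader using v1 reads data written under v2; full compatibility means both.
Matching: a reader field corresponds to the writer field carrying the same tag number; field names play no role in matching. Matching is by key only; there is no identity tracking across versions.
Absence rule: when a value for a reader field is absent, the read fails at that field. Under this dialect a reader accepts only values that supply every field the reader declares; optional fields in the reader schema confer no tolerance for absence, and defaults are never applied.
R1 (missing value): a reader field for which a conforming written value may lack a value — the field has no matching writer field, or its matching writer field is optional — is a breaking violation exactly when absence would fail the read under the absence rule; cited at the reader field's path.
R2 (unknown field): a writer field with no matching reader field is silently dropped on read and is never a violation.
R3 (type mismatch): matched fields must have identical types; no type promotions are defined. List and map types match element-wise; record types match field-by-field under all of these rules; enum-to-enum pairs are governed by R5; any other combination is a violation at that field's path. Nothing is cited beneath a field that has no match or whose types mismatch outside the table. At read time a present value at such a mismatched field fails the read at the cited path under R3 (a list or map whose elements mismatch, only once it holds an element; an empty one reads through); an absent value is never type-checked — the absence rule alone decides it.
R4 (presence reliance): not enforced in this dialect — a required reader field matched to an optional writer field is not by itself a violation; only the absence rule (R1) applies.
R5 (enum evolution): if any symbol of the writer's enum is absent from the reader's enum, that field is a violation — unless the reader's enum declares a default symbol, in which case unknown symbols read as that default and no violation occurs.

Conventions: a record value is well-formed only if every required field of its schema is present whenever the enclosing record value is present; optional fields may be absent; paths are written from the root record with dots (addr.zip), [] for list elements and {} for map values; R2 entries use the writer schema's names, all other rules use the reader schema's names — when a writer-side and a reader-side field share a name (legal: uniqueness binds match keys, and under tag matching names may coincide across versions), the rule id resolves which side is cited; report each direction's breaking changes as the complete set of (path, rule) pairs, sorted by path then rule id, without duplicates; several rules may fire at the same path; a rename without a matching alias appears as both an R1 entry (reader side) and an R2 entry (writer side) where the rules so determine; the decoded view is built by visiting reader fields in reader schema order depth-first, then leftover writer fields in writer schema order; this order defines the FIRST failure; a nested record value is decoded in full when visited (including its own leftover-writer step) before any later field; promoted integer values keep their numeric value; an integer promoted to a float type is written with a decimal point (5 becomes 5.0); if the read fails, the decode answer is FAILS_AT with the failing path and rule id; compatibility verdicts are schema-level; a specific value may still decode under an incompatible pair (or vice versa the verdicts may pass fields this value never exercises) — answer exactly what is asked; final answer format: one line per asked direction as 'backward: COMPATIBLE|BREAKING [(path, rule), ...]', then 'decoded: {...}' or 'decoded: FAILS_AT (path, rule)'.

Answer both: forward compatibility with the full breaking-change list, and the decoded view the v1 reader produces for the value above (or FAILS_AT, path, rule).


forward: BREAKING [(rating, R3), (signature, R1), (tier, R1)]; decoded: FAILS_AT (tier, R1)

each type pair in User: writer, then reader
forward on User — v1 reading data written by v2:
  tier: no writer match
  rating <- rating (string -> float64, writer required)
  signature: no writer match
  weight <- weight (float32 -> float32, writer required)
  rule R3 violated at rating
  rule R1 violated at signature
  rule R1 violated at tier
  => 3 violation(s): forward is BREAKING for User
decode walk for User under reader schema v1:
  read fails at tier under R1 (no fill)
  => FAILS_AT (tier, R1)
remaining User differences; none change what is asked:
  removed field signature from record User -> affects backward compatibility only, which is not asked


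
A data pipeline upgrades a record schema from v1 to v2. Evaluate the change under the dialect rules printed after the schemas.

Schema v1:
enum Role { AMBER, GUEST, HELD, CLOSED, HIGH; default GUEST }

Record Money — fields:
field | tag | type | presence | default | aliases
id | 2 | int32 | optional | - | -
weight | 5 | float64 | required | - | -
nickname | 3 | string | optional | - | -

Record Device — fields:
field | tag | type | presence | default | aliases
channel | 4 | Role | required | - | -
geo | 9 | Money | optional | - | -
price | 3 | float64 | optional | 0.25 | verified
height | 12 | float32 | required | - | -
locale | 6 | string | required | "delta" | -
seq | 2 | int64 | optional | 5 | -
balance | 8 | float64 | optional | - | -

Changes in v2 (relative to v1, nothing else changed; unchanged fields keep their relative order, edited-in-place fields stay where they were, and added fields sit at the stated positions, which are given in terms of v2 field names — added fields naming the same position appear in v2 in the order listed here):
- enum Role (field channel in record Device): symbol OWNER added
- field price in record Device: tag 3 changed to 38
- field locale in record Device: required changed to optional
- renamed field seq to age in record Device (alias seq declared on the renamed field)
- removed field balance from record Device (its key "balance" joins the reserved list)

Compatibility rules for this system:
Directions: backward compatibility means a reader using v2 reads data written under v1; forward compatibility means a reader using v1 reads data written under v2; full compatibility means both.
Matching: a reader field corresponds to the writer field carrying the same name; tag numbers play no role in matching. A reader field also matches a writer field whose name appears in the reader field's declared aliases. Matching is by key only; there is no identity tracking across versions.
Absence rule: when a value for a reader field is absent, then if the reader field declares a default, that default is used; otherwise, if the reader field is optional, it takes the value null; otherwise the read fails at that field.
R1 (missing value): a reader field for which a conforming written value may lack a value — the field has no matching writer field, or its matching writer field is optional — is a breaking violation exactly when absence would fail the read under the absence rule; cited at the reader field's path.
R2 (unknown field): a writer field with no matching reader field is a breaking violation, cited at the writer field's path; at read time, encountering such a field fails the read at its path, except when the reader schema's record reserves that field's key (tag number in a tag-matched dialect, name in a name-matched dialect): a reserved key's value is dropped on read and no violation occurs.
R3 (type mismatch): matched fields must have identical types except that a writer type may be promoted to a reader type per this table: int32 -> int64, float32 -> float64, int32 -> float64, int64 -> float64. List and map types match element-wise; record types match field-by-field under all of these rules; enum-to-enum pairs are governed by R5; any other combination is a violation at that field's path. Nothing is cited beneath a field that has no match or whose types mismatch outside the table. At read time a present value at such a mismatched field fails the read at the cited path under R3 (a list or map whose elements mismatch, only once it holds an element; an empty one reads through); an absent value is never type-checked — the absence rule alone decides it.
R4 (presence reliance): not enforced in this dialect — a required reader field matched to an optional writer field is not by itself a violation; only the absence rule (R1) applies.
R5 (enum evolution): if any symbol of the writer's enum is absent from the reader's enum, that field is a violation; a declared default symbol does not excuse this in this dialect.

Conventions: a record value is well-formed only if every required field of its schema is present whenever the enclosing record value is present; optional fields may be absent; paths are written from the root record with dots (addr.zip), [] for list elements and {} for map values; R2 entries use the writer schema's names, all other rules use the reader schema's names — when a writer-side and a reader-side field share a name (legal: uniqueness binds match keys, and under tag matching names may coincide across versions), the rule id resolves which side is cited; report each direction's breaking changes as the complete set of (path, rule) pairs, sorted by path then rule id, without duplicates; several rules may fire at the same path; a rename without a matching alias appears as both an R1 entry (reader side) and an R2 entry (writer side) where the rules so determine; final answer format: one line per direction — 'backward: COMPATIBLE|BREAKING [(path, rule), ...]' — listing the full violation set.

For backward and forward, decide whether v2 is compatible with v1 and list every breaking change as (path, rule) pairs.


backward: COMPATIBLE []; forward: BREAKING [(age, R2), (channel, R5)]

the writer's type comes first in each Device pair
checking backward for Device: reader v2 against writer v1:
  channel <- channel (Role -> Role, writer required)
  geo <- geo (Money -> Money, writer optional)
  price <- price (float64 -> float64, writer optional)
  height <- height (float32 -> float32, writer required)
  locale <- locale (string -> string, writer required)
  age <- seq (int64 -> int64, writer optional)
  leftover writer field: balance
  geo.id <- geo.id (int32 -> int32, writer optional)
  geo.weight <- geo.weight (float64 -> float64, writer required)
  geo.nickname <- geo.nickname (string -> string, writer optional)
  => no violations; backward on Device: COMPATIBLE
checking forward for Device: reader v1 against writer v2:
  channel <- channel (Role -> Role, writer required)
  geo <- geo (Money -> Money, writer optional)
  price <- price (float64 -> float64, writer optional)
  height <- height (float32 -> float32, writer required)
  locale <- locale (string -> string, writer optional)
  seq: no writer-side match
  balance: no writer-side match
  leftover writer field: age
  geo.id <- geo.id (int32 -> int32, writer optional)
  geo.weight <- geo.weight (float64 -> float64, writer required)
  geo.nickname <- geo.nickname (string -> string, writer optional)
  breaking: (age, R2)
  breaking: (channel, R5)
  => forward: BREAKING (2)
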